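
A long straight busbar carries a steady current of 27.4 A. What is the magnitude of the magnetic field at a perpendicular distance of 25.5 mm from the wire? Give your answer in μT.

B ≈ 215 μT

For an infinitely long straight wire, B = μ₀I/(2πd).
B = (4π×10⁻⁷ × 27.4) / (2π × 0.0255) = 2.15×10⁻⁴ T.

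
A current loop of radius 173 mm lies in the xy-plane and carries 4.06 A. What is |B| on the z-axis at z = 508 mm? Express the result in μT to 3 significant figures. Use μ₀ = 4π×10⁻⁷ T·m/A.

On the axis of a circular loop, B = μ₀IR² / [2(R²+z²)^(3/2)].
R² + z² = (0.173)² + (0.508)² = 0.288 m², and (R²+z²)^(3/2) = 0.155 m³.
B = (4π×10⁻⁷ × 4.06 × 0.02993) / (2 × 0.155) = 4.94×10⁻⁷ T.

B ≈ 0.494 μT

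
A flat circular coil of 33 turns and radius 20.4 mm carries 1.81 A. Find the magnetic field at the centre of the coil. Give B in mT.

B ≈ 1.84 mT

For an N-turn flat coil, B = Nμ₀I/(2R) with R = 0.0204 m.
B = 33 × 5.57×10⁻⁵ T = 1.84×10⁻³ T.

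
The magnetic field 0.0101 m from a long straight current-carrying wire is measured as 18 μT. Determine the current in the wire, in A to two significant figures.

For a long straight wire B = μ₀I/(2πd), so I = 2πdB/μ₀.
I = 2π × 0.0101 × 1.80×10⁻⁵ / (4π×10⁻⁷) = 0.909 A.

I ≈ 0.91 A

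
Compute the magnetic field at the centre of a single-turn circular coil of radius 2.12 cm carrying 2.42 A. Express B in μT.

B ≈ 71.7 μT

At the centre of a circular loop the Biot–Savart law gives B = μ₀I/(2R).
B = (4π×10⁻⁷ × 2.42) / (2 × 0.0212) = 7.17×10⁻⁵ T.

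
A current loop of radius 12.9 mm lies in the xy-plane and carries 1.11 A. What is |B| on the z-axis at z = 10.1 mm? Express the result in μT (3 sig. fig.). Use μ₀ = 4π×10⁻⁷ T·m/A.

On the axis of a circular loop, B = μ₀IR² / [2(R²+z²)^(3/2)].
R² + z² = (0.0129)² + (0.0101)² = 0.0002684 m², and (R²+z²)^(3/2) = 4.40×10⁻⁶ m³.
B = (4π×10⁻⁷ × 1.11 × 0.0001664) / (2 × 4.40×10⁻⁶) = 2.64×10⁻⁵ T.

B ≈ 26.4 μT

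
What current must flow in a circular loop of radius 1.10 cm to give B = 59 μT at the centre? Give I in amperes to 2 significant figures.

At the centre of a circular loop B = μ₀I/(2R), so I = 2RB/μ₀.
With R = 0.011 m, I = 2 × 0.011 × 5.90×10⁻⁵ / (4π×10⁻⁷) = 1.03 A.

I ≈ 1.0 A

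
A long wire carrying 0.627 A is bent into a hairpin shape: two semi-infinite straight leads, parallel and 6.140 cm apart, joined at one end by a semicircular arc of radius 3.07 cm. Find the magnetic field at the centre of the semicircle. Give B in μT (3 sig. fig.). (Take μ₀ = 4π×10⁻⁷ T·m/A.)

The semicircular arc contributes B_arc = μ₀I·π/(4πR) = μ₀I/(4R) = 6.42×10⁻⁶ T.
Each semi-infinite lead is at perpendicular distance R = 0.0307 m from the centre, with the perpendicular foot at its near end, so it contributes μ₀I/(4πR); both point the same way, together 4.08×10⁻⁶ T.
Arc and leads all point the same direction: B = 6.42×10⁻⁶ + 4.08×10⁻⁶ = 1.05×10⁻⁵ T.

B ≈ 10.5 μT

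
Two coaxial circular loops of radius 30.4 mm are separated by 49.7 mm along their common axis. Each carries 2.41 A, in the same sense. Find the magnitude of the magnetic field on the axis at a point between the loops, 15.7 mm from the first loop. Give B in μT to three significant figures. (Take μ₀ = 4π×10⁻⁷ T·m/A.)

Each loop contributes B = μ₀IR²/[2(R²+z²)^(3/2)] on the axis, with z measured from that loop.
Loop 1 (z = 0.0157 m): B₁ = 3.49×10⁻⁵ T. Loop 2 (z = 0.034 m): B₂ = 1.48×10⁻⁵ T.
The fields add: B = B₁ + B₂ = 4.97×10⁻⁵ T.

B ≈ 49.7 μT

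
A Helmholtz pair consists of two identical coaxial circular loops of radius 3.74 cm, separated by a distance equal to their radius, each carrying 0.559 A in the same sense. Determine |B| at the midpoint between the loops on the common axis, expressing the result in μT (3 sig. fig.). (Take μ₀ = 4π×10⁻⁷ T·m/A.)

B ≈ 13.4 μT

Each loop contributes B = μ₀IR²/[2(R²+z²)^(3/2)] on the axis, with z measured from that loop.
Loop 1 (z = 0.0187 m): B₁ = 6.72×10⁻⁶ T. Loop 2 (z = 0.0187 m): B₂ = 6.72×10⁻⁶ T.
The fields add: B = B₁ + B₂ = 1.34×10⁻⁵ T.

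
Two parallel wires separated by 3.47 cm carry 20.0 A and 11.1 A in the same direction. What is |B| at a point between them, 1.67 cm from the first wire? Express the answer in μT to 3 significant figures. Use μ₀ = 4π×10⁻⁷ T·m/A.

B ≈ 116 μT

Each long wire gives B = μ₀I/(2πd). Distances are d₁ = 0.0167 m and d₂ = 0.018 m.
B₁ = 2.40×10⁻⁴ T, B₂ = 1.23×10⁻⁴ T.
Between parallel currents the two contributions point in opposite directions, so they subtract. B = |B₁ − B₂| = |2.40×10⁻⁴ − 1.23×10⁻⁴| = 1.16×10⁻⁴ T.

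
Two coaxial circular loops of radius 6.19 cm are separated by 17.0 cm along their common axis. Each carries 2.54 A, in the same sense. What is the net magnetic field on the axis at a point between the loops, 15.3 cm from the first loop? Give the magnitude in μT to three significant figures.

B ≈ 24.5 μT

Each loop contributes B = μ₀IR²/[2(R²+z²)^(3/2)] on the axis, with z measured from that loop.
Loop 1 (z = 0.153 m): B₁ = 1.36×10⁻⁶ T. Loop 2 (z = 0.017 m): B₂ = 2.31×10⁻⁵ T.
The fields add: B = B₁ + B₂ = 2.45×10⁻⁵ T.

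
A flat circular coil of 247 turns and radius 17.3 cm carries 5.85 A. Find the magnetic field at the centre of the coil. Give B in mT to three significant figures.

B ≈ 5.25 mT

For an N-turn flat coil, B = Nμ₀I/(2R) with R = 0.173 m.
B = 247 × 2.12×10⁻⁵ T = 5.25×10⁻³ T.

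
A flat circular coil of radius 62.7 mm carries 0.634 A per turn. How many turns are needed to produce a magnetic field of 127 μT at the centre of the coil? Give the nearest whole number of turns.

N = 20

For an N-turn coil, B = Nμ₀I/(2R). A single turn gives B₁ = 6.35×10⁻⁶ T with R = 0.0627 m.
N = B/B₁ = 1.27×10⁻⁴ / 6.35×10⁻⁶ = 19.99.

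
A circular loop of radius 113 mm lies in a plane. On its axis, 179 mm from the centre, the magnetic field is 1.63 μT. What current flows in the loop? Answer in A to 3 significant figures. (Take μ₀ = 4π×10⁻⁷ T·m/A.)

On the axis of a loop, B = μ₀IR²/[2(R²+z²)^(3/2)], so I = 2B(R²+z²)^(3/2)/(μ₀R²).
R² + z² = 0.01277 + 0.03204 = 0.04481 m²; raised to 3/2 gives 9.49×10⁻³ m³.
I = 2 × 1.63×10⁻⁶ × 9.49×10⁻³ / (1.26×10⁻⁶ × 0.01277) = 1.93 A.

I ≈ 1.93 A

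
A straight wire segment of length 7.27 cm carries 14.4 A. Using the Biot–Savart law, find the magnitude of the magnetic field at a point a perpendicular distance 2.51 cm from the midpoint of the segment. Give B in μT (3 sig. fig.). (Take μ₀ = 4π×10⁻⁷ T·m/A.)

B ≈ 94.4 μT

For a finite straight segment, B = (μ₀I/4πd)(sinθ₁ + sinθ₂), where θ₁, θ₂ are the angles from the perpendicular to each end.
The perpendicular from the point meets the wire at its midpoint, so each end is L/2 = 0.03635 m away along the wire.
sinθ₁ = 0.03635/√(0.03635²+0.0251²) = 0.8229; sinθ₂ = 0.03635/√(0.03635²+0.0251²) = 0.8229.
B = (4π×10⁻⁷ × 14.4) / (4π × 0.0251) × (0.8229 + 0.8229) = 9.44×10⁻⁵ T.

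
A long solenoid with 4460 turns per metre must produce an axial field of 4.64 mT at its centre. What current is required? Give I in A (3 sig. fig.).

I ≈ 0.828 A

Inside a long solenoid B = μ₀nI with n = 4460 m⁻¹, so I = B/(μ₀n).
I = 4.64×10⁻³ / (4π×10⁻⁷ × 4460) = 0.828 A.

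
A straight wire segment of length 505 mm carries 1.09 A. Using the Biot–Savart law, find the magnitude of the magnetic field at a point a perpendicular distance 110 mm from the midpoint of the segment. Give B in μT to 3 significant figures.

B ≈ 1.82 μT

For a finite straight segment, B = (μ₀I/4πd)(sinθ₁ + sinθ₂), where θ₁, θ₂ are the angles from the perpendicular to each end.
The perpendicular from the point meets the wire at its midpoint, so each end is L/2 = 0.2525 m away along the wire.
sinθ₁ = 0.2525/√(0.2525²+0.11²) = 0.9168; sinθ₂ = 0.2525/√(0.2525²+0.11²) = 0.9168.
B = (4π×10⁻⁷ × 1.09) / (4π × 0.11) × (0.9168 + 0.9168) = 1.82×10⁻⁶ T.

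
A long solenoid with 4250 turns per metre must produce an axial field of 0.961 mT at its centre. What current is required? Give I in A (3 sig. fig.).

Inside a long solenoid B = μ₀nI with n = 4250 m⁻¹, so I = B/(μ₀n).
I = 9.61×10⁻⁴ / (4π×10⁻⁷ × 4250) = 0.180 A.

I ≈ 0.180 A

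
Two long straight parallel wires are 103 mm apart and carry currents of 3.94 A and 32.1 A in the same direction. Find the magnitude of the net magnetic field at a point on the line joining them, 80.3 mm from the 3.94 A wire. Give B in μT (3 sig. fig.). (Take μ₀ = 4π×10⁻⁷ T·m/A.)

B ≈ 273 μT

Each long wire gives B = μ₀I/(2πd). Distances are d₁ = 0.0803 m and d₂ = 0.0227 m.
B₁ = 9.81×10⁻⁶ T, B₂ = 2.83×10⁻⁴ T.
Between parallel currents the two contributions point in opposite directions, so they subtract. B = |B₁ − B₂| = |9.81×10⁻⁶ − 2.83×10⁻⁴| = 2.73×10⁻⁴ T.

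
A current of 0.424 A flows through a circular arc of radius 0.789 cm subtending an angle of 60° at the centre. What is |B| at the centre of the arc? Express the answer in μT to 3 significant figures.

B ≈ 5.63 μT

The Biot–Savart field of a circular arc at its centre is B = μ₀Iφ/(4πR), with φ = 1.047 rad.
B = (4π×10⁻⁷ × 0.424 × 1.047) / (4π × 0.00789) = 5.63×10⁻⁶ T.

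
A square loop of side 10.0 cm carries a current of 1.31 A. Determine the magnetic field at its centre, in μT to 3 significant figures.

B ≈ 14.8 μT

Each side is a finite straight segment at perpendicular distance d = a/(2 tan(π/4)) = 0.05 m from the centre, with end-angles ±π/4.
One side contributes B₁ = (μ₀I/4πd)·2 sin(π/4) = 3.71×10⁻⁶ T.
All 4 sides add in the same direction: B = 4 × 3.71×10⁻⁶ = 1.48×10⁻⁵ T.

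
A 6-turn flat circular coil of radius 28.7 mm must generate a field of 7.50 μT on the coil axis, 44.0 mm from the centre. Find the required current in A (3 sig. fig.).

I ≈ 0.350 A

For an N-turn coil, B = Nμ₀IR²/[2(R²+z²)^(3/2)] with R = 0.0287 m, z = 0.044 m, so I = 2B(R²+z²)^(3/2)/(Nμ₀R²) = 2 × 7.50×10⁻⁶ × 1.45×10⁻⁴ / (6 × 4π×10⁻⁷ × 0.0008237) = 0.350 A.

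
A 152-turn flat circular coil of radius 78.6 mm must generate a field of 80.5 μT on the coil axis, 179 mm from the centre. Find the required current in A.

I ≈ 1.02 A

For an N-turn coil, B = Nμ₀IR²/[2(R²+z²)^(3/2)] with R = 0.0786 m, z = 0.179 m, so I = 2B(R²+z²)^(3/2)/(Nμ₀R²) = 2 × 8.05×10⁻⁵ × 7.47×10⁻³ / (152 × 4π×10⁻⁷ × 0.006178) = 1.02 A.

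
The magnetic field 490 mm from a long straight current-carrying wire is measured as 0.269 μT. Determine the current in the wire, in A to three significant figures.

I ≈ 0.659 A

For a long straight wire B = μ₀I/(2πd), so I = 2πdB/μ₀.
I = 2π × 0.49 × 2.69×10⁻⁷ / (4π×10⁻⁷) = 0.659 A.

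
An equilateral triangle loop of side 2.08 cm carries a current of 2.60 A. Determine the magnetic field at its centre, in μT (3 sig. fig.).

B ≈ 225 μT

Each side is a finite straight segment at perpendicular distance d = a/(2 tan(π/3)) = 0.006004 m from the centre, with end-angles ±π/3.
One side contributes B₁ = (μ₀I/4πd)·2 sin(π/3) = 7.50×10⁻⁵ T.
All 3 sides add in the same direction: B = 3 × 7.50×10⁻⁵ = 2.25×10⁻⁴ T.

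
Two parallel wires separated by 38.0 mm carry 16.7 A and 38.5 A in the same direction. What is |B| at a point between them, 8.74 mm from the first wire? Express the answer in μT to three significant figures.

Each long wire gives B = μ₀I/(2πd). Distances are d₁ = 0.00874 m and d₂ = 0.02926 m.
B₁ = 3.82×10⁻⁴ T, B₂ = 2.63×10⁻⁴ T.
Between parallel currents the two contributions point in opposite directions, so they subtract. B = |B₁ − B₂| = |3.82×10⁻⁴ − 2.63×10⁻⁴| = 1.19×10⁻⁴ T.

B ≈ 119 μT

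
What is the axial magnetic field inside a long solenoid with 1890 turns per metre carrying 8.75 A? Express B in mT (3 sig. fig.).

Inside a long solenoid, B = μ₀nI with n = 1890 turns/m.
B = 4π×10⁻⁷ × 1890 × 8.75 = 2.08×10⁻² T.

B ≈ 20.8 mT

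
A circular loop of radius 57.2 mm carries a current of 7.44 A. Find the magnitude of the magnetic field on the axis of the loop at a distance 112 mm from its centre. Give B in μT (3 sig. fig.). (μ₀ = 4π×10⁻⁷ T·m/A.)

On the axis of a circular loop, B = μ₀IR² / [2(R²+z²)^(3/2)].
R² + z² = (0.0572)² + (0.112)² = 0.01582 m², and (R²+z²)^(3/2) = 1.99×10⁻³ m³.
B = (4π×10⁻⁷ × 7.44 × 0.003272) / (2 × 1.99×10⁻³) = 7.69×10⁻⁶ T.

B ≈ 7.69 μT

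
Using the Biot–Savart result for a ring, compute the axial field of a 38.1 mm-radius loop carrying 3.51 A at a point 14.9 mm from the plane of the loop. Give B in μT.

On the axis of a circular loop, B = μ₀IR² / [2(R²+z²)^(3/2)].
R² + z² = (0.0381)² + (0.0149)² = 0.001674 m², and (R²+z²)^(3/2) = 6.85×10⁻⁵ m³.
B = (4π×10⁻⁷ × 3.51 × 0.001452) / (2 × 6.85×10⁻⁵) = 4.68×10⁻⁵ T.

B ≈ 46.8 μT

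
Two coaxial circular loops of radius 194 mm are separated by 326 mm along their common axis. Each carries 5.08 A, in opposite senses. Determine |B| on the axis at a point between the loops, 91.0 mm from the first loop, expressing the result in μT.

Each loop contributes B = μ₀IR²/[2(R²+z²)^(3/2)] on the axis, with z measured from that loop.
Loop 1 (z = 0.091 m): B₁ = 1.22×10⁻⁵ T. Loop 2 (z = 0.235 m): B₂ = 4.25×10⁻⁶ T.
The fields oppose: B = |B₁ − B₂| = 7.96×10⁻⁶ T.

B ≈ 7.96 μT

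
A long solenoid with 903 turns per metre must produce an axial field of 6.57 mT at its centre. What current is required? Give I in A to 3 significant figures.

I ≈ 5.79 A

Inside a long solenoid B = μ₀nI with n = 903 m⁻¹, so I = B/(μ₀n).
I = 6.57×10⁻³ / (4π×10⁻⁷ × 903) = 5.79 A.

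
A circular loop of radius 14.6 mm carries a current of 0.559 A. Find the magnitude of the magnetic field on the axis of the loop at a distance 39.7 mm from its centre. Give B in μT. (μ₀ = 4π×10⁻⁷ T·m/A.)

B ≈ 0.989 μT

On the axis of a circular loop, B = μ₀IR² / [2(R²+z²)^(3/2)].
R² + z² = (0.0146)² + (0.0397)² = 0.001789 m², and (R²+z²)^(3/2) = 7.57×10⁻⁵ m³.
B = (4π×10⁻⁷ × 0.559 × 0.0002132) / (2 × 7.57×10⁻⁵) = 9.89×10⁻⁷ T.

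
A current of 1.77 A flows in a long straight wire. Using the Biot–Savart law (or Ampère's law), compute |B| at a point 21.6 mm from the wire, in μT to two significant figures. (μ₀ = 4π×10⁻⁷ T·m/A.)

B ≈ 16 μT

For an infinitely long straight wire, B = μ₀I/(2πd).
B = (4π×10⁻⁷ × 1.77) / (2π × 0.0216) = 1.64×10⁻⁵ T.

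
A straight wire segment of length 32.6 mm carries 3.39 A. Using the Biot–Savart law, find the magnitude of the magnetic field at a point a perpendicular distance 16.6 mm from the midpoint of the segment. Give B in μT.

B ≈ 28.6 μT

For a finite straight segment, B = (μ₀I/4πd)(sinθ₁ + sinθ₂), where θ₁, θ₂ are the angles from the perpendicular to each end.
The perpendicular from the point meets the wire at its midpoint, so each end is L/2 = 0.0163 m away along the wire.
sinθ₁ = 0.0163/√(0.0163²+0.0166²) = 0.7006; sinθ₂ = 0.0163/√(0.0163²+0.0166²) = 0.7006.
B = (4π×10⁻⁷ × 3.39) / (4π × 0.0166) × (0.7006 + 0.7006) = 2.86×10⁻⁵ T.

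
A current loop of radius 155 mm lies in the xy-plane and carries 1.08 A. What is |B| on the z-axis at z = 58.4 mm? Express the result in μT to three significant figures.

B ≈ 3.59 μT

On the axis of a circular loop, B = μ₀IR² / [2(R²+z²)^(3/2)].
R² + z² = (0.155)² + (0.0584)² = 0.02744 m², and (R²+z²)^(3/2) = 4.54×10⁻³ m³.
B = (4π×10⁻⁷ × 1.08 × 0.02403) / (2 × 4.54×10⁻³) = 3.59×10⁻⁶ T.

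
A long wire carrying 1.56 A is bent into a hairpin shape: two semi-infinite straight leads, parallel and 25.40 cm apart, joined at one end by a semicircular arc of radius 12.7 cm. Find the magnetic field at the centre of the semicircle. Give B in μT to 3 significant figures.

B ≈ 6.32 μT

The semicircular arc contributes B_arc = μ₀I·π/(4πR) = μ₀I/(4R) = 3.86×10⁻⁶ T.
Each semi-infinite lead is at perpendicular distance R = 0.127 m from the centre, with the perpendicular foot at its near end, so it contributes μ₀I/(4πR); both point the same way, together 2.46×10⁻⁶ T.
Arc and leads all point the same direction: B = 3.86×10⁻⁶ + 2.46×10⁻⁶ = 6.32×10⁻⁶ T.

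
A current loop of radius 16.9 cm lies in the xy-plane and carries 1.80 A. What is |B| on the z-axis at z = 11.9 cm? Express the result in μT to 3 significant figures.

B ≈ 3.66 μT

On the axis of a circular loop, B = μ₀IR² / [2(R²+z²)^(3/2)].
R² + z² = (0.169)² + (0.119)² = 0.04272 m², and (R²+z²)^(3/2) = 8.83×10⁻³ m³.
B = (4π×10⁻⁷ × 1.80 × 0.02856) / (2 × 8.83×10⁻³) = 3.66×10⁻⁶ T.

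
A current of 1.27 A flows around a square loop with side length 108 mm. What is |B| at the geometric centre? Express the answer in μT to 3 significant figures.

Each side is a finite straight segment at perpendicular distance d = a/(2 tan(π/4)) = 0.054 m from the centre, with end-angles ±π/4.
One side contributes B₁ = (μ₀I/4πd)·2 sin(π/4) = 3.33×10⁻⁶ T.
All 4 sides add in the same direction: B = 4 × 3.33×10⁻⁶ = 1.33×10⁻⁵ T.

B ≈ 13.3 μT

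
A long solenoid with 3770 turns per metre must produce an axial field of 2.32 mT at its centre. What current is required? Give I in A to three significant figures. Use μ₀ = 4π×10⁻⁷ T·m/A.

I ≈ 0.490 A

Inside a long solenoid B = μ₀nI with n = 3770 m⁻¹, so I = B/(μ₀n).
I = 2.32×10⁻³ / (4π×10⁻⁷ × 3770) = 0.490 A.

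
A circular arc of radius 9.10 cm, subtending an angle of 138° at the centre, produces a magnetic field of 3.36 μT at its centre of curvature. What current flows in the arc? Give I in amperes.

For a circular arc, B = μ₀Iφ/(4πR) with φ in radians; here φ = 2.409 rad.
So I = 4πRB/(μ₀φ) = 4π × 0.091 × 3.36×10⁻⁶ / (4π×10⁻⁷ × 2.409) = 1.27 A.

I ≈ 1.27 A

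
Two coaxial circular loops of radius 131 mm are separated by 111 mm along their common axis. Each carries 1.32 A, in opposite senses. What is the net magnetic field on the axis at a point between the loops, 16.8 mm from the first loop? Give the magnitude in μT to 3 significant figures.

B ≈ 2.79 μT

Each loop contributes B = μ₀IR²/[2(R²+z²)^(3/2)] on the axis, with z measured from that loop.
Loop 1 (z = 0.0168 m): B₁ = 6.18×10⁻⁶ T. Loop 2 (z = 0.0942 m): B₂ = 3.39×10⁻⁶ T.
The fields oppose: B = |B₁ − B₂| = 2.79×10⁻⁶ T.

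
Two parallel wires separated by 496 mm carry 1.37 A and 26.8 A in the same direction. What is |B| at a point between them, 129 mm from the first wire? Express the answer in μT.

B ≈ 12.5 μT

Each long wire gives B = μ₀I/(2πd). Distances are d₁ = 0.129 m and d₂ = 0.367 m.
B₁ = 2.12×10⁻⁶ T, B₂ = 1.46×10⁻⁵ T.
Between parallel currents the two contributions point in opposite directions, so they subtract. B = |B₁ − B₂| = |2.12×10⁻⁶ − 1.46×10⁻⁵| = 1.25×10⁻⁵ T.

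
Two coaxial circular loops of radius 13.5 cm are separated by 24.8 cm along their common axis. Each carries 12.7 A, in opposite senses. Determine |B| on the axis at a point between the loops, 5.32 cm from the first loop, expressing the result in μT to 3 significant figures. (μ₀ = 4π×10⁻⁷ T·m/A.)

Each loop contributes B = μ₀IR²/[2(R²+z²)^(3/2)] on the axis, with z measured from that loop.
Loop 1 (z = 0.0532 m): B₁ = 4.76×10⁻⁵ T. Loop 2 (z = 0.1948 m): B₂ = 1.09×10⁻⁵ T.
The fields oppose: B = |B₁ − B₂| = 3.67×10⁻⁵ T.

B ≈ 36.7 μT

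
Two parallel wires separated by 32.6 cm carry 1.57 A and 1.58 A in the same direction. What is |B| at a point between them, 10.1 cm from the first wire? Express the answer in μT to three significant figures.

Each long wire gives B = μ₀I/(2πd). Distances are d₁ = 0.101 m and d₂ = 0.225 m.
B₁ = 3.11×10⁻⁶ T, B₂ = 1.40×10⁻⁶ T.
Between parallel currents the two contributions point in opposite directions, so they subtract. B = |B₁ − B₂| = |3.11×10⁻⁶ − 1.40×10⁻⁶| = 1.70×10⁻⁶ T.

B ≈ 1.70 μT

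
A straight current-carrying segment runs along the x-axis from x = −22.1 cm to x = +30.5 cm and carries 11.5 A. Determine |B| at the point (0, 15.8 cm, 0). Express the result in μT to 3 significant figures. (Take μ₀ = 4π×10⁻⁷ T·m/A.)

For a finite straight segment, B = (μ₀I/4πd)(sinθ₁ + sinθ₂), where θ₁, θ₂ are the angles from the perpendicular to each end.
The perpendicular distance is d = 0.158 m; the end-offsets along the wire are a = 0.221 m and b = 0.305 m.
sinθ₁ = 0.221/√(0.221²+0.158²) = 0.8135; sinθ₂ = 0.305/√(0.305²+0.158²) = 0.8879.
B = (4π×10⁻⁷ × 11.5) / (4π × 0.158) × (0.8135 + 0.8879) = 1.24×10⁻⁵ T.

B ≈ 12.4 μT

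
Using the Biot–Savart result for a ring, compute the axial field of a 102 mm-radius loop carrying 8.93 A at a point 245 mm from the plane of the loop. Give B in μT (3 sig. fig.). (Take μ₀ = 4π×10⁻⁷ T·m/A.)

On the axis of a circular loop, B = μ₀IR² / [2(R²+z²)^(3/2)].
R² + z² = (0.102)² + (0.245)² = 0.07043 m², and (R²+z²)^(3/2) = 1.87×10⁻² m³.
B = (4π×10⁻⁷ × 8.93 × 0.0104) / (2 × 1.87×10⁻²) = 3.12×10⁻⁶ T.

B ≈ 3.12 μT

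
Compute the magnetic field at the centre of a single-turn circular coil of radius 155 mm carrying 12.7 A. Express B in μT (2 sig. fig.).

At the centre of a circular loop the Biot–Savart law gives B = μ₀I/(2R).
B = (4π×10⁻⁷ × 12.7) / (2 × 0.155) = 5.15×10⁻⁵ T.

B ≈ 51 μT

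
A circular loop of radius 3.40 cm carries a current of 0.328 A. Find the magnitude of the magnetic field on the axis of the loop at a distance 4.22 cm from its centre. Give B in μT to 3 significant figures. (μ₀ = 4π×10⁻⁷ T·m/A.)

B ≈ 1.50 μT

On the axis of a circular loop, B = μ₀IR² / [2(R²+z²)^(3/2)].
R² + z² = (0.034)² + (0.0422)² = 0.002937 m², and (R²+z²)^(3/2) = 1.59×10⁻⁴ m³.
B = (4π×10⁻⁷ × 0.328 × 0.001156) / (2 × 1.59×10⁻⁴) = 1.50×10⁻⁶ T.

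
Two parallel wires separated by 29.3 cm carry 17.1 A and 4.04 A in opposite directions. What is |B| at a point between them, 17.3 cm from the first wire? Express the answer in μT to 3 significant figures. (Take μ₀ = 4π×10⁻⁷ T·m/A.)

B ≈ 26.5 μT

Each long wire gives B = μ₀I/(2πd). Distances are d₁ = 0.173 m and d₂ = 0.12 m.
B₁ = 1.98×10⁻⁵ T, B₂ = 6.73×10⁻⁶ T.
Between antiparallel currents both contributions point the same way, so they add. B = B₁ + B₂ = 1.98×10⁻⁵ + 6.73×10⁻⁶ = 2.65×10⁻⁵ T.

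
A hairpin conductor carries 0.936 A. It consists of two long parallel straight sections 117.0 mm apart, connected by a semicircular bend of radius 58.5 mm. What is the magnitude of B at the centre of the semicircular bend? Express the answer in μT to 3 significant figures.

The semicircular arc contributes B_arc = μ₀I·π/(4πR) = μ₀I/(4R) = 5.03×10⁻⁶ T.
Each semi-infinite lead is at perpendicular distance R = 0.0585 m from the centre, with the perpendicular foot at its near end, so it contributes μ₀I/(4πR); both point the same way, together 3.20×10⁻⁶ T.
Arc and leads all point the same direction: B = 5.03×10⁻⁶ + 3.20×10⁻⁶ = 8.23×10⁻⁶ T.

B ≈ 8.23 μT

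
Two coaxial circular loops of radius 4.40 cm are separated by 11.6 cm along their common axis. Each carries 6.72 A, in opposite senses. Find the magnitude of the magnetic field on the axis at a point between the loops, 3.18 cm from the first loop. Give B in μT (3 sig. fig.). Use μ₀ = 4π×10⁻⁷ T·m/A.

B ≈ 41.6 μT

Each loop contributes B = μ₀IR²/[2(R²+z²)^(3/2)] on the axis, with z measured from that loop.
Loop 1 (z = 0.0318 m): B₁ = 5.11×10⁻⁵ T. Loop 2 (z = 0.0842 m): B₂ = 9.53×10⁻⁶ T.
The fields oppose: B = |B₁ − B₂| = 4.16×10⁻⁵ T.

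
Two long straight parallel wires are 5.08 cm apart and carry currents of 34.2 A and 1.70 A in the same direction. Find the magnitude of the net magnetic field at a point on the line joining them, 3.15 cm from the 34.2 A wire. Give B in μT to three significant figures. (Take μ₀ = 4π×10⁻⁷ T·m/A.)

B ≈ 200 μT

Each long wire gives B = μ₀I/(2πd). Distances are d₁ = 0.0315 m and d₂ = 0.0193 m.
B₁ = 2.17×10⁻⁴ T, B₂ = 1.76×10⁻⁵ T.
Between parallel currents the two contributions point in opposite directions, so they subtract. B = |B₁ − B₂| = |2.17×10⁻⁴ − 1.76×10⁻⁵| = 2.00×10⁻⁴ T.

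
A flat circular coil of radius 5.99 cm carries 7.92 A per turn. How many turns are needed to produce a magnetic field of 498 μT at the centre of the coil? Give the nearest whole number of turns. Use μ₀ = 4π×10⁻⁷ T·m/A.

For an N-turn coil, B = Nμ₀I/(2R). A single turn gives B₁ = 8.31×10⁻⁵ T with R = 0.0599 m.
N = B/B₁ = 4.98×10⁻⁴ / 8.31×10⁻⁵ = 5.99.

N = 6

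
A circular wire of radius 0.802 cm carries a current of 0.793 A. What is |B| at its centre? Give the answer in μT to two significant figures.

At the centre of a circular loop the Biot–Savart law gives B = μ₀I/(2R).
B = (4π×10⁻⁷ × 0.793) / (2 × 0.00802) = 6.21×10⁻⁵ T.

B ≈ 62 μT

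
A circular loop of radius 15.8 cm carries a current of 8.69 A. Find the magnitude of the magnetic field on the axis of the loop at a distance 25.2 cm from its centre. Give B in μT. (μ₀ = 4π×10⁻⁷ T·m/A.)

B ≈ 5.18 μT

On the axis of a circular loop, B = μ₀IR² / [2(R²+z²)^(3/2)].
R² + z² = (0.158)² + (0.252)² = 0.08847 m², and (R²+z²)^(3/2) = 2.63×10⁻² m³.
B = (4π×10⁻⁷ × 8.69 × 0.02496) / (2 × 2.63×10⁻²) = 5.18×10⁻⁶ T.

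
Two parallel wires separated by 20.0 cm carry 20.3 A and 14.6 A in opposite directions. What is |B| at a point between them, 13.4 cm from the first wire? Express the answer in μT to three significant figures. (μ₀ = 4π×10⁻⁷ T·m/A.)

Each long wire gives B = μ₀I/(2πd). Distances are d₁ = 0.134 m and d₂ = 0.066 m.
B₁ = 3.03×10⁻⁵ T, B₂ = 4.42×10⁻⁵ T.
Between antiparallel currents both contributions point the same way, so they add. B = B₁ + B₂ = 3.03×10⁻⁵ + 4.42×10⁻⁵ = 7.45×10⁻⁵ T.

B ≈ 74.5 μT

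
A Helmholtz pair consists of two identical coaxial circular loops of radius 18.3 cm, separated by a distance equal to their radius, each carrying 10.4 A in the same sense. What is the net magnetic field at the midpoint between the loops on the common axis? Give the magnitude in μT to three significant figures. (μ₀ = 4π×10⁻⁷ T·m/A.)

Each loop contributes B = μ₀IR²/[2(R²+z²)^(3/2)] on the axis, with z measured from that loop.
Loop 1 (z = 0.0915 m): B₁ = 2.56×10⁻⁵ T. Loop 2 (z = 0.0915 m): B₂ = 2.56×10⁻⁵ T.
The fields add: B = B₁ + B₂ = 5.11×10⁻⁵ T.

B ≈ 51.1 μT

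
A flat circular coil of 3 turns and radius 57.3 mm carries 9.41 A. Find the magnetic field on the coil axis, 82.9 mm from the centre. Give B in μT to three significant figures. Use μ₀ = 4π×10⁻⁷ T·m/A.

For an N-turn flat coil, B = Nμ₀IR²/[2(R²+z²)^(3/2)] with R = 0.0573 m, z = 0.0829 m.
B = 3 × 1.90×10⁻⁵ T = 5.69×10⁻⁵ T.

B ≈ 56.9 μT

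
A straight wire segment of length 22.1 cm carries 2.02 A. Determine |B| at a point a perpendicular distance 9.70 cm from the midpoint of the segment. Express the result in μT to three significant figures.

B ≈ 3.13 μT

For a finite straight segment, B = (μ₀I/4πd)(sinθ₁ + sinθ₂), where θ₁, θ₂ are the angles from the perpendicular to each end.
The perpendicular from the point meets the wire at its midpoint, so each end is L/2 = 0.1105 m away along the wire.
sinθ₁ = 0.1105/√(0.1105²+0.097²) = 0.7515; sinθ₂ = 0.1105/√(0.1105²+0.097²) = 0.7515.
B = (4π×10⁻⁷ × 2.02) / (4π × 0.097) × (0.7515 + 0.7515) = 3.13×10⁻⁶ T.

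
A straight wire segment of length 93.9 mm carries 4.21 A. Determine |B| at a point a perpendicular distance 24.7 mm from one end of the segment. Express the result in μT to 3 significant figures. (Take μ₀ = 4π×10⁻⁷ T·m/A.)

For a finite straight segment, B = (μ₀I/4πd)(sinθ₁ + sinθ₂), where θ₁, θ₂ are the angles from the perpendicular to each end.
The perpendicular foot is at one end, so the two end-offsets along the wire are 0 and L = 0.0939 m.
sinθ₁ = 0/√(0²+0.0247²) = 0.0000; sinθ₂ = 0.0939/√(0.0939²+0.0247²) = 0.9671.
B = (4π×10⁻⁷ × 4.21) / (4π × 0.0247) × (0.0000 + 0.9671) = 1.65×10⁻⁵ T.

B ≈ 16.5 μT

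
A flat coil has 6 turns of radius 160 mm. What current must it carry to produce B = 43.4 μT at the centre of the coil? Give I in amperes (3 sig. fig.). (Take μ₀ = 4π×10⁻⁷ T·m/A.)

For an N-turn coil, B = Nμ₀I/(2R) with R = 0.16 m, so I = 2RB/(Nμ₀) = 2 × 0.16 × 4.34×10⁻⁵ / (6 × 4π×10⁻⁷) = 1.84 A.

I ≈ 1.84 A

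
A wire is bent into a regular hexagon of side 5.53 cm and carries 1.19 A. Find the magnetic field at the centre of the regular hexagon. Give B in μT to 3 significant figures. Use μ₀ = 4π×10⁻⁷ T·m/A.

Each side is a finite straight segment at perpendicular distance d = a/(2 tan(π/6)) = 0.04789 m from the centre, with end-angles ±π/6.
One side contributes B₁ = (μ₀I/4πd)·2 sin(π/6) = 2.48×10⁻⁶ T.
All 6 sides add in the same direction: B = 6 × 2.48×10⁻⁶ = 1.49×10⁻⁵ T.

B ≈ 14.9 μT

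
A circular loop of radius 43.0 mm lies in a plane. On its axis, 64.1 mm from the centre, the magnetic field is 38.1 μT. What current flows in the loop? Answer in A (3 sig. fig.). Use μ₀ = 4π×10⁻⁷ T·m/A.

On the axis of a loop, B = μ₀IR²/[2(R²+z²)^(3/2)], so I = 2B(R²+z²)^(3/2)/(μ₀R²).
R² + z² = 0.001849 + 0.004109 = 0.005958 m²; raised to 3/2 gives 4.60×10⁻⁴ m³.
I = 2 × 3.81×10⁻⁵ × 4.60×10⁻⁴ / (1.26×10⁻⁶ × 0.001849) = 15.1 A.

I ≈ 15.1 A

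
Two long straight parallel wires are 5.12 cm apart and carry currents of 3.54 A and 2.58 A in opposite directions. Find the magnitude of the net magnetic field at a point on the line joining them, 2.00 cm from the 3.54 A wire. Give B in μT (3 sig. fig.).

B ≈ 51.9 μT

Each long wire gives B = μ₀I/(2πd). Distances are d₁ = 0.02 m and d₂ = 0.0312 m.
B₁ = 3.54×10⁻⁵ T, B₂ = 1.65×10⁻⁵ T.
Between antiparallel currents both contributions point the same way, so they add. B = B₁ + B₂ = 3.54×10⁻⁵ + 1.65×10⁻⁵ = 5.19×10⁻⁵ T.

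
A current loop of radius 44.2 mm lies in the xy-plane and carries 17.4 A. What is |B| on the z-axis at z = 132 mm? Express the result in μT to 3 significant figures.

B ≈ 7.92 μT

On the axis of a circular loop, B = μ₀IR² / [2(R²+z²)^(3/2)].
R² + z² = (0.0442)² + (0.132)² = 0.01938 m², and (R²+z²)^(3/2) = 2.70×10⁻³ m³.
B = (4π×10⁻⁷ × 17.4 × 0.001954) / (2 × 2.70×10⁻³) = 7.92×10⁻⁶ T.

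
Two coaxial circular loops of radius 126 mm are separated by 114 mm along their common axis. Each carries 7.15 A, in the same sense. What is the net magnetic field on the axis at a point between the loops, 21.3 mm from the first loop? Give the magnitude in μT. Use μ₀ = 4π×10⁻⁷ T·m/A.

B ≈ 52.8 μT

Each loop contributes B = μ₀IR²/[2(R²+z²)^(3/2)] on the axis, with z measured from that loop.
Loop 1 (z = 0.0213 m): B₁ = 3.42×10⁻⁵ T. Loop 2 (z = 0.0927 m): B₂ = 1.86×10⁻⁵ T.
The fields add: B = B₁ + B₂ = 5.28×10⁻⁵ T.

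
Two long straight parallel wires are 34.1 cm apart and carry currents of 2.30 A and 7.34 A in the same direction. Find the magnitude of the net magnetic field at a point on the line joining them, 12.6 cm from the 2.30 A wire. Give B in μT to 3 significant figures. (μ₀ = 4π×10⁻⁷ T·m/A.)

Each long wire gives B = μ₀I/(2πd). Distances are d₁ = 0.126 m and d₂ = 0.215 m.
B₁ = 3.65×10⁻⁶ T, B₂ = 6.83×10⁻⁶ T.
Between parallel currents the two contributions point in opposite directions, so they subtract. B = |B₁ − B₂| = |3.65×10⁻⁶ − 6.83×10⁻⁶| = 3.18×10⁻⁶ T.

B ≈ 3.18 μT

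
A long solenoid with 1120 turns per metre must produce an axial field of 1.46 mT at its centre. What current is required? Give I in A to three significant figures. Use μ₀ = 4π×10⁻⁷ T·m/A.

Inside a long solenoid B = μ₀nI with n = 1120 m⁻¹, so I = B/(μ₀n).
I = 1.46×10⁻³ / (4π×10⁻⁷ × 1120) = 1.04 A.

I ≈ 1.04 A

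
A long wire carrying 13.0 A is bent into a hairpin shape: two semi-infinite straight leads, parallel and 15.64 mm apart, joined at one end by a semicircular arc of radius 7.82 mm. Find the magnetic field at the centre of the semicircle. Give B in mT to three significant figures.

B ≈ 0.855 mT

The semicircular arc contributes B_arc = μ₀I·π/(4πR) = μ₀I/(4R) = 5.22×10⁻⁴ T.
Each semi-infinite lead is at perpendicular distance R = 0.00782 m from the centre, with the perpendicular foot at its near end, so it contributes μ₀I/(4πR); both point the same way, together 3.32×10⁻⁴ T.
Arc and leads all point the same direction: B = 5.22×10⁻⁴ + 3.32×10⁻⁴ = 8.55×10⁻⁴ T.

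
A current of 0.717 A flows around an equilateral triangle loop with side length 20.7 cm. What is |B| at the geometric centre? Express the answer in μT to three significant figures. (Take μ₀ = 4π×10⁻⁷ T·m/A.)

B ≈ 6.23 μT

Each side is a finite straight segment at perpendicular distance d = a/(2 tan(π/3)) = 0.05976 m from the centre, with end-angles ±π/3.
One side contributes B₁ = (μ₀I/4πd)·2 sin(π/3) = 2.08×10⁻⁶ T.
All 3 sides add in the same direction: B = 3 × 2.08×10⁻⁶ = 6.23×10⁻⁶ T.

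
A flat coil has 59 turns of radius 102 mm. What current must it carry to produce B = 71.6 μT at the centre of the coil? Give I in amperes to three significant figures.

For an N-turn coil, B = Nμ₀I/(2R) with R = 0.102 m, so I = 2RB/(Nμ₀) = 2 × 0.102 × 7.16×10⁻⁵ / (59 × 4π×10⁻⁷) = 0.197 A.

I ≈ 0.197 A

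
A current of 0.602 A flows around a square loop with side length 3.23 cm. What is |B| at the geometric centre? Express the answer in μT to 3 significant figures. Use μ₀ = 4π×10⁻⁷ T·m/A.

B ≈ 21.1 μT

Each side is a finite straight segment at perpendicular distance d = a/(2 tan(π/4)) = 0.01615 m from the centre, with end-angles ±π/4.
One side contributes B₁ = (μ₀I/4πd)·2 sin(π/4) = 5.27×10⁻⁶ T.
All 4 sides add in the same direction: B = 4 × 5.27×10⁻⁶ = 2.11×10⁻⁵ T.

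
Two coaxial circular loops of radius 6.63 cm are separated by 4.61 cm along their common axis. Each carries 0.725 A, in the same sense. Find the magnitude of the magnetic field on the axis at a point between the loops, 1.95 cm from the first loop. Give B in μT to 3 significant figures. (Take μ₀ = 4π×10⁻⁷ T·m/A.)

Each loop contributes B = μ₀IR²/[2(R²+z²)^(3/2)] on the axis, with z measured from that loop.
Loop 1 (z = 0.0195 m): B₁ = 6.07×10⁻⁶ T. Loop 2 (z = 0.0266 m): B₂ = 5.49×10⁻⁶ T.
The fields add: B = B₁ + B₂ = 1.16×10⁻⁵ T.

B ≈ 11.6 μT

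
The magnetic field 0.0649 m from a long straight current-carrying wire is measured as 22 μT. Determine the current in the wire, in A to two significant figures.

For a long straight wire B = μ₀I/(2πd), so I = 2πdB/μ₀.
I = 2π × 0.0649 × 2.20×10⁻⁵ / (4π×10⁻⁷) = 7.14 A.

I ≈ 7.1 A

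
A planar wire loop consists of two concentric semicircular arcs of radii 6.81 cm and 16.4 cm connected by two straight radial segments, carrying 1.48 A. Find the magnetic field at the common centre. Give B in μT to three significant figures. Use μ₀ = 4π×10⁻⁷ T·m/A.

The radial connectors point toward the centre, so dl × r̂ = 0 and they contribute nothing.
Each semicircle gives μ₀I/(4R): inner arc 6.83×10⁻⁶ T, outer arc 2.84×10⁻⁶ T.
The two arcs carry current in opposite angular senses, so their fields oppose: B = |6.83×10⁻⁶ − 2.84×10⁻⁶| = 3.99×10⁻⁶ T.

B ≈ 3.99 μT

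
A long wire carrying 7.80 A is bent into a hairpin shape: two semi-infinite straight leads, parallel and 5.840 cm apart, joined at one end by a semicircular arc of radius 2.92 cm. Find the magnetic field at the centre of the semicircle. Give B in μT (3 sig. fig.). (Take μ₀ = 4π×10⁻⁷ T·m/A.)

B ≈ 137 μT

The semicircular arc contributes B_arc = μ₀I·π/(4πR) = μ₀I/(4R) = 8.39×10⁻⁵ T.
Each semi-infinite lead is at perpendicular distance R = 0.0292 m from the centre, with the perpendicular foot at its near end, so it contributes μ₀I/(4πR); both point the same way, together 5.34×10⁻⁵ T.
Arc and leads all point the same direction: B = 8.39×10⁻⁵ + 5.34×10⁻⁵ = 1.37×10⁻⁴ T.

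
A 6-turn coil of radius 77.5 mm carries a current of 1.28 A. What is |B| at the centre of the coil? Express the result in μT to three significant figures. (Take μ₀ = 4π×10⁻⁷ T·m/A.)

For an N-turn flat coil, B = Nμ₀I/(2R) with R = 0.0775 m.
B = 6 × 1.04×10⁻⁵ T = 6.23×10⁻⁵ T.

B ≈ 62.3 μT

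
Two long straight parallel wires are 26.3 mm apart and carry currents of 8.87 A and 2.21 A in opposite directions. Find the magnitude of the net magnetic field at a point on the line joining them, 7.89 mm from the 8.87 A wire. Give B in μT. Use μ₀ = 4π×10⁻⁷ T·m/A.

B ≈ 249 μT

Each long wire gives B = μ₀I/(2πd). Distances are d₁ = 0.00789 m and d₂ = 0.01841 m.
B₁ = 2.25×10⁻⁴ T, B₂ = 2.40×10⁻⁵ T.
Between antiparallel currents both contributions point the same way, so they add. B = B₁ + B₂ = 2.25×10⁻⁴ + 2.40×10⁻⁵ = 2.49×10⁻⁴ T.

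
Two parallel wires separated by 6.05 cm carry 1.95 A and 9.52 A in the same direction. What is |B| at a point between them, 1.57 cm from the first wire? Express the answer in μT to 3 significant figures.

Each long wire gives B = μ₀I/(2πd). Distances are d₁ = 0.0157 m and d₂ = 0.0448 m.
B₁ = 2.48×10⁻⁵ T, B₂ = 4.25×10⁻⁵ T.
Between parallel currents the two contributions point in opposite directions, so they subtract. B = |B₁ − B₂| = |2.48×10⁻⁵ − 4.25×10⁻⁵| = 1.77×10⁻⁵ T.

B ≈ 17.7 μT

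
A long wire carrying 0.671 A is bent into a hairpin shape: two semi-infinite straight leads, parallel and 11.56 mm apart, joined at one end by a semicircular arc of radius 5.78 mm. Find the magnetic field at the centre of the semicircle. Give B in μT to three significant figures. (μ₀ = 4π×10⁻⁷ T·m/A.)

The semicircular arc contributes B_arc = μ₀I·π/(4πR) = μ₀I/(4R) = 3.65×10⁻⁵ T.
Each semi-infinite lead is at perpendicular distance R = 0.00578 m from the centre, with the perpendicular foot at its near end, so it contributes μ₀I/(4πR); both point the same way, together 2.32×10⁻⁵ T.
Arc and leads all point the same direction: B = 3.65×10⁻⁵ + 2.32×10⁻⁵ = 5.97×10⁻⁵ T.

B ≈ 59.7 μT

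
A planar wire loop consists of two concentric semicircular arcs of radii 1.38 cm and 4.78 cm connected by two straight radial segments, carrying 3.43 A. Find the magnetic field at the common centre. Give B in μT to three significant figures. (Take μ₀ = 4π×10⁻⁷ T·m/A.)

B ≈ 55.5 μT

The radial connectors point toward the centre, so dl × r̂ = 0 and they contribute nothing.
Each semicircle gives μ₀I/(4R): inner arc 7.81×10⁻⁵ T, outer arc 2.25×10⁻⁵ T.
The two arcs carry current in opposite angular senses, so their fields oppose: B = |7.81×10⁻⁵ − 2.25×10⁻⁵| = 5.55×10⁻⁵ T.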